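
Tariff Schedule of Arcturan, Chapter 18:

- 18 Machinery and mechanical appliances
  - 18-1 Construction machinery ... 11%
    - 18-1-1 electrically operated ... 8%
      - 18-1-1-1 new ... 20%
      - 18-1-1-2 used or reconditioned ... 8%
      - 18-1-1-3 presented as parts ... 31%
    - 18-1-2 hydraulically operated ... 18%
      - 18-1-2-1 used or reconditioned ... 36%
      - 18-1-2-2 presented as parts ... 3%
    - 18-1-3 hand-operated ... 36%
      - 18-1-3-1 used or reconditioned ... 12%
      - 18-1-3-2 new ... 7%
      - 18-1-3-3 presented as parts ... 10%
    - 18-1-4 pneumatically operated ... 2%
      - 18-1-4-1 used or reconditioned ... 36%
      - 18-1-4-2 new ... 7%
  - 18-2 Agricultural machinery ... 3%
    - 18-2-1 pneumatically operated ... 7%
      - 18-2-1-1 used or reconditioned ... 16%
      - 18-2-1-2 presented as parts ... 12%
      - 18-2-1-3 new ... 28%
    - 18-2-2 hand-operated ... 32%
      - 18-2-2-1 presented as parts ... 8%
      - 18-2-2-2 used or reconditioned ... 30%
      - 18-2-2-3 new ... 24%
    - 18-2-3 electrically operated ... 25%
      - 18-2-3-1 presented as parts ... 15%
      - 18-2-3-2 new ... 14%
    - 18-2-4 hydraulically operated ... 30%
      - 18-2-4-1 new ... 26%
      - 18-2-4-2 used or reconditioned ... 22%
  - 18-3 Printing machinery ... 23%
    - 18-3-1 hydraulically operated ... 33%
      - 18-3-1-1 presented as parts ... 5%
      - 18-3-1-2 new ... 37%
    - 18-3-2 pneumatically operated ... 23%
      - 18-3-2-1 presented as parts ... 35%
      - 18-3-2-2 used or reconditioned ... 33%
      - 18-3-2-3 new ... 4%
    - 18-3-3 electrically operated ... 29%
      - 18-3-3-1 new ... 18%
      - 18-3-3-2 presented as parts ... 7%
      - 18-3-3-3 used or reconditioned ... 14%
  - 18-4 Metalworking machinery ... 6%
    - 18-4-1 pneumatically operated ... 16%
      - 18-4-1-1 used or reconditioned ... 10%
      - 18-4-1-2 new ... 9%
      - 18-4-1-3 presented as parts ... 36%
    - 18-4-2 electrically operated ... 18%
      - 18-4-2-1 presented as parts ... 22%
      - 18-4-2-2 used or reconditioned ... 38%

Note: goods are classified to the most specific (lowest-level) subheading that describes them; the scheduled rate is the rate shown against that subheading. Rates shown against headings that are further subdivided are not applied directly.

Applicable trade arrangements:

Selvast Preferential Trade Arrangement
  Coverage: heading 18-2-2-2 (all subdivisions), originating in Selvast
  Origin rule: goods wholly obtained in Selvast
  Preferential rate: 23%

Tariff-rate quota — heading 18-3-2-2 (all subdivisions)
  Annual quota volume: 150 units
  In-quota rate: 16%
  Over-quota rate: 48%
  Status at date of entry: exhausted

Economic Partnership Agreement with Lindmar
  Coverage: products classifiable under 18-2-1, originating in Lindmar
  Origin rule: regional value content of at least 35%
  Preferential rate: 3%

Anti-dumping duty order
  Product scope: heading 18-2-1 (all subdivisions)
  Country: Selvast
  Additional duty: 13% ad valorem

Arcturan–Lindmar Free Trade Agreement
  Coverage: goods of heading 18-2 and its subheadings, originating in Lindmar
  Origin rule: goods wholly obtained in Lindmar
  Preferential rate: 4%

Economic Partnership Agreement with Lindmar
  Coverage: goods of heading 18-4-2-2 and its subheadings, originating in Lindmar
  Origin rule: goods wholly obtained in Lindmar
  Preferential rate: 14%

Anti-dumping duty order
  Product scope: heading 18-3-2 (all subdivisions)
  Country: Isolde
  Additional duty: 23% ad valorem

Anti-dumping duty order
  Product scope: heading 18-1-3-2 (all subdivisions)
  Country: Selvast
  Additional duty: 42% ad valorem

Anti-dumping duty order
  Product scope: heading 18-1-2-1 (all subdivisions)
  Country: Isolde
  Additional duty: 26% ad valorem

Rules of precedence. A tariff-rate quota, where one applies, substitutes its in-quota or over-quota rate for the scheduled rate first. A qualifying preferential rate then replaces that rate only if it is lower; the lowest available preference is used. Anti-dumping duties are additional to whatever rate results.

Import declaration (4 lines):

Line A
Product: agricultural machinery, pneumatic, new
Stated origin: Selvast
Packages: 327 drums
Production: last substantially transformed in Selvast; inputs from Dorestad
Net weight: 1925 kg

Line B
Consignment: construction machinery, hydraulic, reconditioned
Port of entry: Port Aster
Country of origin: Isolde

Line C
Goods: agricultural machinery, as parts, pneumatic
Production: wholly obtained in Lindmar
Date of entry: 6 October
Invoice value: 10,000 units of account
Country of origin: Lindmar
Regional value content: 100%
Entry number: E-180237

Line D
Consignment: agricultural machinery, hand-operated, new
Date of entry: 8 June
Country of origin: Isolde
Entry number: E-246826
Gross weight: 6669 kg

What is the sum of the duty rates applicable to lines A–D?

130%

Line A: agricultural → 18-2; pneumatic → 18-2-1; new → 18-2-1-3. Scheduled 28%. Selvast agreement on 18-2-2-2: 18-2-1-3 not covered; anti-dumping (Selvast, 18-2-1): +13%; total 28% + 13% = 41%. → 41%.
Line B: construction → 18-1; hydraulic → 18-1-2; reconditioned → 18-1-2-1. Scheduled 36%. anti-dumping (Isolde, 18-1-2-1): +26%; total 36% + 26% = 62%. → 62%.
Line C: agricultural → 18-2; pneumatic → 18-2-1; as parts → 18-2-1-2. Scheduled 12%. Lindmar agreement on 18-2-1: RVC ≥ 35% → 3% available; Lindmar agreement on 18-2: wholly obtained → 4% available; Lindmar agreement on 18-4-2-2: 18-2-1-2 not covered; preferential 3%. → 3%.
Line D: agricultural → 18-2; hand-operated → 18-2-2; new → 18-2-2-3. Scheduled 24%. No special measure applies. → 24%.
Sum: 41% + 62% + 3% + 24% = 130%.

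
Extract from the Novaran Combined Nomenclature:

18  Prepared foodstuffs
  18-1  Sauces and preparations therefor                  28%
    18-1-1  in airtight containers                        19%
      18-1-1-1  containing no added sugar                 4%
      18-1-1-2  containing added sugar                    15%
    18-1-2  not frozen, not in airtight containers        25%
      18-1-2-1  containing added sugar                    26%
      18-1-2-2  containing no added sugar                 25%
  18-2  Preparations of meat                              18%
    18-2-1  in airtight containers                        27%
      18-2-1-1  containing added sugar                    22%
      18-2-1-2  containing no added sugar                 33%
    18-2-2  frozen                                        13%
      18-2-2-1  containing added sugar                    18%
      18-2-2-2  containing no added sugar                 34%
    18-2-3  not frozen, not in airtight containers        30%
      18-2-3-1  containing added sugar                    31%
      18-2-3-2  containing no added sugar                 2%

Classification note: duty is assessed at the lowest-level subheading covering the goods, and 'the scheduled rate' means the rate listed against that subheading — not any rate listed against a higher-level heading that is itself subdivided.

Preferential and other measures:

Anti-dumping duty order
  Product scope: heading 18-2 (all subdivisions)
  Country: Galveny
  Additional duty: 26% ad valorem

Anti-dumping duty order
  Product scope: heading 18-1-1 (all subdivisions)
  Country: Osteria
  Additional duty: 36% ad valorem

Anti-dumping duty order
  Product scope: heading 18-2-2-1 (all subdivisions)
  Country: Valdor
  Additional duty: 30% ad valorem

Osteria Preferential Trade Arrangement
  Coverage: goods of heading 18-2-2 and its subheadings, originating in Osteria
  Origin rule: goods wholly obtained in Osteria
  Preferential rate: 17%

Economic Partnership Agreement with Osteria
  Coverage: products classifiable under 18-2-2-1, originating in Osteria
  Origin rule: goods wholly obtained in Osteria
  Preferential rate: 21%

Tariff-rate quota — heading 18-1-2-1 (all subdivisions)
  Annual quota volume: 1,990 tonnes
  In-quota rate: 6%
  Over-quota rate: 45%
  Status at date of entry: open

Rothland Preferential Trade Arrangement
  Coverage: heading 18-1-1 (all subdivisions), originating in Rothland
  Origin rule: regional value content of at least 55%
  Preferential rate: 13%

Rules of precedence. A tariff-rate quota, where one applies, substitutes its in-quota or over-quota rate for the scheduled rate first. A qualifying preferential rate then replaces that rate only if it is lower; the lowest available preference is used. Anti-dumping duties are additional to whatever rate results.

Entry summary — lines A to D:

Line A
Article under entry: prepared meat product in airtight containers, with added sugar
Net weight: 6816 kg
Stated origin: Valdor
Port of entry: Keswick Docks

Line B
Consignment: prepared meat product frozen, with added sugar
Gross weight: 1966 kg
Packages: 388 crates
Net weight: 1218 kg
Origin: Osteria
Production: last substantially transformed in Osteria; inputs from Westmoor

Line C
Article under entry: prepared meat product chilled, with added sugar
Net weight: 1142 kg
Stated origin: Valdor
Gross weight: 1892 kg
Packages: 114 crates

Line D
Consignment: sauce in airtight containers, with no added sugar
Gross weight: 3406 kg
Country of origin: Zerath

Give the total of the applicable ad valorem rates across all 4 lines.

Line A: prepared meat product → 18-2; in airtight containers → 18-2-1; with added sugar → 18-2-1-1. Scheduled 22%. No special measure applies. → 22%.
Line B: prepared meat product → 18-2; frozen → 18-2-2; with added sugar → 18-2-2-1. Scheduled 18%. Osteria agreement on 18-2-2: not wholly obtained; Osteria agreement on 18-2-2-1: not wholly obtained. → 18%.
Line C: prepared meat product → 18-2; chilled → 18-2-3; with added sugar → 18-2-3-1. Scheduled 31%. No special measure applies. → 31%.
Line D: sauce → 18-1; in airtight containers → 18-1-1; with no added sugar → 18-1-1-1. Scheduled 4%. No special measure applies. → 4%.
Sum: 22% + 18% + 31% + 4% = 75%.

75%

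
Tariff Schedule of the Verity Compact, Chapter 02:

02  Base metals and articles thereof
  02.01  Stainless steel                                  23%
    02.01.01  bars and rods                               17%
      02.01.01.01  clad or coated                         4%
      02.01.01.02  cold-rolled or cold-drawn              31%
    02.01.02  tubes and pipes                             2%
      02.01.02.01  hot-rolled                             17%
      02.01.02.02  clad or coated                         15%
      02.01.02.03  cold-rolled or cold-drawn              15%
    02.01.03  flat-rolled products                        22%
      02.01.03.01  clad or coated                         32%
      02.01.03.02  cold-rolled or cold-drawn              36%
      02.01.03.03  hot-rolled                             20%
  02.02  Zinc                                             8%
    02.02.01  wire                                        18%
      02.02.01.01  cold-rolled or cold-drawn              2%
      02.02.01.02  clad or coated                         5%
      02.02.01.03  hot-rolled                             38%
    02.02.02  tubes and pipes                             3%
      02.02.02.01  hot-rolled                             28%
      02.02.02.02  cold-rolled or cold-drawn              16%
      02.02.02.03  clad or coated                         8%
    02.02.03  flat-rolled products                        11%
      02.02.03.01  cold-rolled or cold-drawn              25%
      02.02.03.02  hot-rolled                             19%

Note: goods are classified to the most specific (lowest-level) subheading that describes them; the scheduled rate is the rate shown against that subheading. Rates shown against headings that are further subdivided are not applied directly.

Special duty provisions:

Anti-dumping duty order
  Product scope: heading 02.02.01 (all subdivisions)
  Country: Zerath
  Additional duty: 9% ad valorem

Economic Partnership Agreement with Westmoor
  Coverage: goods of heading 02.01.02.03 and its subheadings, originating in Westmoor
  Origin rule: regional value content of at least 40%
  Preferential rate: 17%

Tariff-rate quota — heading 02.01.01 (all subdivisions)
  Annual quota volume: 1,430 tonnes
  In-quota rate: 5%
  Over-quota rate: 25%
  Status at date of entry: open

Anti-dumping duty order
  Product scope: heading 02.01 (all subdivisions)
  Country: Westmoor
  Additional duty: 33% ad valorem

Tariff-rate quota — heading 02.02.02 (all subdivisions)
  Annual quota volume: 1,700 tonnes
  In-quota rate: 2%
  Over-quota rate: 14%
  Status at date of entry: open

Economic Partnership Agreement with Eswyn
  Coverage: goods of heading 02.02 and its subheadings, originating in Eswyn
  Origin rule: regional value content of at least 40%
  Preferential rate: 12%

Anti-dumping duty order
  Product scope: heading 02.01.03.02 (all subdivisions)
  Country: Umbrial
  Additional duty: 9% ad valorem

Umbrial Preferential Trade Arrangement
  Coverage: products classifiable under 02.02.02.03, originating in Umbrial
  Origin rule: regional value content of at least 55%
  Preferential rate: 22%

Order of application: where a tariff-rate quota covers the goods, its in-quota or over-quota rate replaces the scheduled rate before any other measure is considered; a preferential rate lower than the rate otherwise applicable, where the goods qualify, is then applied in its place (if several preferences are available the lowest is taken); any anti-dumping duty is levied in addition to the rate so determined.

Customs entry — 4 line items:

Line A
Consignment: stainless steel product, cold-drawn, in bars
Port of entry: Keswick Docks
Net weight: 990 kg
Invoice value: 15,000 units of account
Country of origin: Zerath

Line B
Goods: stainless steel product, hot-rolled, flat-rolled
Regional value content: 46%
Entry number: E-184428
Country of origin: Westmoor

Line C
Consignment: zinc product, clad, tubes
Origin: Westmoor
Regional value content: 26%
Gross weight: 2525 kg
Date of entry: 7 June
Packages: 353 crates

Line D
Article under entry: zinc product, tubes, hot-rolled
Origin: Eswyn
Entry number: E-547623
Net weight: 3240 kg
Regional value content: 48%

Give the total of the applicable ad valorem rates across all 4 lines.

62%

Line A: stainless steel → 02.01; in bars → 02.01.01; cold-drawn → 02.01.01.02. Scheduled 31%. quota on 02.01.01 open → in-quota 5%. → 5%.
Line B: stainless steel → 02.01; flat-rolled → 02.01.03; hot-rolled → 02.01.03.03. Scheduled 20%. Westmoor agreement on 02.01.02.03: 02.01.03.03 not covered; anti-dumping (Westmoor, 02.01): +33%; total 20% + 33% = 53%. → 53%.
Line C: zinc → 02.02; tubes → 02.02.02; clad → 02.02.02.03. Scheduled 8%. quota on 02.02.02 open → in-quota 2%; Westmoor agreement on 02.01.02.03: 02.02.02.03 not covered. → 2%.
Line D: zinc → 02.02; tubes → 02.02.02; hot-rolled → 02.02.02.01. Scheduled 28%. quota on 02.02.02 open → in-quota 2%; Eswyn agreement on 02.02: RVC ≥ 40% → 12% available; preference 12% not lower than 2% → no reduction. → 2%.
Sum: 5% + 53% + 2% + 2% = 62%.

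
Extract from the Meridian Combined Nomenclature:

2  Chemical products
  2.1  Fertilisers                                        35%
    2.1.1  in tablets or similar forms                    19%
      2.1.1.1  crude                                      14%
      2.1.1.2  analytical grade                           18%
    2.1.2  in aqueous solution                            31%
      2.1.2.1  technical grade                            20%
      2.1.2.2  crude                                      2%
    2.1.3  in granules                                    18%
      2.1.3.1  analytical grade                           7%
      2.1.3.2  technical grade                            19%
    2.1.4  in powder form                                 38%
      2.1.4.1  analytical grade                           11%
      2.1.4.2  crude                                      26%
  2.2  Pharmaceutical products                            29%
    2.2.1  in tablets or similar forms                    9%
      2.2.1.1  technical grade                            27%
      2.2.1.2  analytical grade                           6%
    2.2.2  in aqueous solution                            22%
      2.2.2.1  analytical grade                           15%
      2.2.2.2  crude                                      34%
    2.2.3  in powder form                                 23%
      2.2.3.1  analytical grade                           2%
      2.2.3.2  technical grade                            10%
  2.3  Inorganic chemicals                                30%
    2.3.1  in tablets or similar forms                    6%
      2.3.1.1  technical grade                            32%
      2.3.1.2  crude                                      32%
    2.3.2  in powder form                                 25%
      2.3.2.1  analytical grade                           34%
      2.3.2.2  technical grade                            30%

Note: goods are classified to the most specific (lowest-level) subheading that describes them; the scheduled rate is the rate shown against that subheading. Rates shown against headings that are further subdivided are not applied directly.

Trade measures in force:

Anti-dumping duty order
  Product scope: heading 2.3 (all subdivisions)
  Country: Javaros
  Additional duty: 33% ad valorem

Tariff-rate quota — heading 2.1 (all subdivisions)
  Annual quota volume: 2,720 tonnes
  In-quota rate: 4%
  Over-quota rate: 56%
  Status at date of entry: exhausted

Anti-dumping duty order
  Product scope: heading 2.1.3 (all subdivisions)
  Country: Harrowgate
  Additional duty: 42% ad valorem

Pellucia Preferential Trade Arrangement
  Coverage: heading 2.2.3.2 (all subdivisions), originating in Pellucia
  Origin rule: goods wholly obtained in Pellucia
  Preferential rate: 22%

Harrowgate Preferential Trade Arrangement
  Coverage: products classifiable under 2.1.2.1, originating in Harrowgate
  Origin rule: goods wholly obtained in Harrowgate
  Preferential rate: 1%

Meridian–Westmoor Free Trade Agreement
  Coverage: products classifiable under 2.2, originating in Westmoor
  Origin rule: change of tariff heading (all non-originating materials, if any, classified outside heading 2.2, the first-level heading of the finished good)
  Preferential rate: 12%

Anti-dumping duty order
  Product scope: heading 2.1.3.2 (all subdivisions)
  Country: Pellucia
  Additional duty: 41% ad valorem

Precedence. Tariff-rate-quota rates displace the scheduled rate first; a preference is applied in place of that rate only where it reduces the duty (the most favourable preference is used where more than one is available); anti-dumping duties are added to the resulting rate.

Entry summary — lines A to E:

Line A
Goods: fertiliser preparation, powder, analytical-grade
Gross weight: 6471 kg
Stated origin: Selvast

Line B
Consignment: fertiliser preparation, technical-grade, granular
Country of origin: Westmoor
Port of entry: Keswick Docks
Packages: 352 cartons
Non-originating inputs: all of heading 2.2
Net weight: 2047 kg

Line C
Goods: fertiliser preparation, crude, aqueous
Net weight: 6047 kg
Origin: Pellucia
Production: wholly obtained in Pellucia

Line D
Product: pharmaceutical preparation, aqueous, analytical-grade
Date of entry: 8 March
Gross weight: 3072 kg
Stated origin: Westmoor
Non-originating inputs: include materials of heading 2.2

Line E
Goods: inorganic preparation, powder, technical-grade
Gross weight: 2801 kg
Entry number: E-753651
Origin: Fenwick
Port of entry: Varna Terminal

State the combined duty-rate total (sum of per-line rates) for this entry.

Line A: fertiliser → 2.1; powder → 2.1.4; analytical-grade → 2.1.4.1. Scheduled 11%. quota on 2.1 exhausted → over-quota 56%. → 56%.
Line B: fertiliser → 2.1; granular → 2.1.3; technical-grade → 2.1.3.2. Scheduled 19%. quota on 2.1 exhausted → over-quota 56%; Westmoor agreement on 2.2: 2.1.3.2 not covered. → 56%.
Line C: fertiliser → 2.1; aqueous → 2.1.2; crude → 2.1.2.2. Scheduled 2%. quota on 2.1 exhausted → over-quota 56%; Pellucia agreement on 2.2.3.2: 2.1.2.2 not covered. → 56%.
Line D: pharmaceutical → 2.2; aqueous → 2.2.2; analytical-grade → 2.2.2.1. Scheduled 15%. Westmoor agreement on 2.2: CTH not met. → 15%.
Line E: inorganic → 2.3; powder → 2.3.2; technical-grade → 2.3.2.2. Scheduled 30%. No special measure applies. → 30%.
Sum: 56% + 56% + 56% + 15% + 30% = 213%.

213%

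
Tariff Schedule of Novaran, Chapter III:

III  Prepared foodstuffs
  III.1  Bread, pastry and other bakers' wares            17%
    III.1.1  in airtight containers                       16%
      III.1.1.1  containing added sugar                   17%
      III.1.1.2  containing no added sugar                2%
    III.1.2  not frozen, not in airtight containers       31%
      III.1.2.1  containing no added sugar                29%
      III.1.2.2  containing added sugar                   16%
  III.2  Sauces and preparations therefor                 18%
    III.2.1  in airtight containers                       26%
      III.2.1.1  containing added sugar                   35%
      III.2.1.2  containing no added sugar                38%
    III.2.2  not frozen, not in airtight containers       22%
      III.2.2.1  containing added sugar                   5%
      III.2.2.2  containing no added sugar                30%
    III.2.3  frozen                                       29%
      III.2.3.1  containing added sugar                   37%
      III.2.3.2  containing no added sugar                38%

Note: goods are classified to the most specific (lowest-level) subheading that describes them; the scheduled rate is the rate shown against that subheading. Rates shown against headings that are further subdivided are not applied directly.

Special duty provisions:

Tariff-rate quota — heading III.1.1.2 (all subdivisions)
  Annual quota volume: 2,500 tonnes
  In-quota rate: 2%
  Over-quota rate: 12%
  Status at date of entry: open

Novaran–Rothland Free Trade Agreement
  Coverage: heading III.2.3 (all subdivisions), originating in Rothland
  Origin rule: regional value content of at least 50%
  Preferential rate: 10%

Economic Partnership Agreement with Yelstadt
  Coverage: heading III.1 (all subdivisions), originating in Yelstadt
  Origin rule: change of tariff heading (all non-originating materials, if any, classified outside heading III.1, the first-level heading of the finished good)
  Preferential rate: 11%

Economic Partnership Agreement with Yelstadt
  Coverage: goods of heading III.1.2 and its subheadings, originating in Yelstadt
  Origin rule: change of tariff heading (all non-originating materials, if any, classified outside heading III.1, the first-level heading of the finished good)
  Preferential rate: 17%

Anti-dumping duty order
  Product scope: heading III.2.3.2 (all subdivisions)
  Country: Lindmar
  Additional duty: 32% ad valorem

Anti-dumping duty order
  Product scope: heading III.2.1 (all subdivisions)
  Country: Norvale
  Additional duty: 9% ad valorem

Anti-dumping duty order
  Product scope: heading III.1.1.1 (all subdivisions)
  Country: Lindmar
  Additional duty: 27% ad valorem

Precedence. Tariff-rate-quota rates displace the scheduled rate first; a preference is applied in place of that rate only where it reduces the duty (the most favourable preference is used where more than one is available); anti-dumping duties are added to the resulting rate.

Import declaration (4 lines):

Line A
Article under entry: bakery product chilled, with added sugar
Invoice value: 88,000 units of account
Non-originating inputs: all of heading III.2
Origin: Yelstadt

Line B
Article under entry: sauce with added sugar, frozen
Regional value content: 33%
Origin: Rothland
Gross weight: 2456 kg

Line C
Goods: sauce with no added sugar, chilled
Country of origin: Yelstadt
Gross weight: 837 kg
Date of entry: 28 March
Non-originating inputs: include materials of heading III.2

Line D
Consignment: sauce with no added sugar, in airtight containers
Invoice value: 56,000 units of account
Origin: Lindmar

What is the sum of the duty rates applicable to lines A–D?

Line A: bakery product → III.1; chilled → III.1.2; with added sugar → III.1.2.2. Scheduled 16%. Yelstadt agreement on III.1: CTH met → 11% available; Yelstadt agreement on III.1.2: CTH met → 17% available; preferential 11%. → 11%.
Line B: sauce → III.2; frozen → III.2.3; with added sugar → III.2.3.1. Scheduled 37%. Rothland agreement on III.2.3: RVC < 50%. → 37%.
Line C: sauce → III.2; chilled → III.2.2; with no added sugar → III.2.2.2. Scheduled 30%. Yelstadt agreement on III.1: III.2.2.2 not covered; Yelstadt agreement on III.1.2: III.2.2.2 not covered. → 30%.
Line D: sauce → III.2; in airtight containers → III.2.1; with no added sugar → III.2.1.2. Scheduled 38%. No special measure applies. → 38%.
Sum: 11% + 37% + 30% + 38% = 116%.

116%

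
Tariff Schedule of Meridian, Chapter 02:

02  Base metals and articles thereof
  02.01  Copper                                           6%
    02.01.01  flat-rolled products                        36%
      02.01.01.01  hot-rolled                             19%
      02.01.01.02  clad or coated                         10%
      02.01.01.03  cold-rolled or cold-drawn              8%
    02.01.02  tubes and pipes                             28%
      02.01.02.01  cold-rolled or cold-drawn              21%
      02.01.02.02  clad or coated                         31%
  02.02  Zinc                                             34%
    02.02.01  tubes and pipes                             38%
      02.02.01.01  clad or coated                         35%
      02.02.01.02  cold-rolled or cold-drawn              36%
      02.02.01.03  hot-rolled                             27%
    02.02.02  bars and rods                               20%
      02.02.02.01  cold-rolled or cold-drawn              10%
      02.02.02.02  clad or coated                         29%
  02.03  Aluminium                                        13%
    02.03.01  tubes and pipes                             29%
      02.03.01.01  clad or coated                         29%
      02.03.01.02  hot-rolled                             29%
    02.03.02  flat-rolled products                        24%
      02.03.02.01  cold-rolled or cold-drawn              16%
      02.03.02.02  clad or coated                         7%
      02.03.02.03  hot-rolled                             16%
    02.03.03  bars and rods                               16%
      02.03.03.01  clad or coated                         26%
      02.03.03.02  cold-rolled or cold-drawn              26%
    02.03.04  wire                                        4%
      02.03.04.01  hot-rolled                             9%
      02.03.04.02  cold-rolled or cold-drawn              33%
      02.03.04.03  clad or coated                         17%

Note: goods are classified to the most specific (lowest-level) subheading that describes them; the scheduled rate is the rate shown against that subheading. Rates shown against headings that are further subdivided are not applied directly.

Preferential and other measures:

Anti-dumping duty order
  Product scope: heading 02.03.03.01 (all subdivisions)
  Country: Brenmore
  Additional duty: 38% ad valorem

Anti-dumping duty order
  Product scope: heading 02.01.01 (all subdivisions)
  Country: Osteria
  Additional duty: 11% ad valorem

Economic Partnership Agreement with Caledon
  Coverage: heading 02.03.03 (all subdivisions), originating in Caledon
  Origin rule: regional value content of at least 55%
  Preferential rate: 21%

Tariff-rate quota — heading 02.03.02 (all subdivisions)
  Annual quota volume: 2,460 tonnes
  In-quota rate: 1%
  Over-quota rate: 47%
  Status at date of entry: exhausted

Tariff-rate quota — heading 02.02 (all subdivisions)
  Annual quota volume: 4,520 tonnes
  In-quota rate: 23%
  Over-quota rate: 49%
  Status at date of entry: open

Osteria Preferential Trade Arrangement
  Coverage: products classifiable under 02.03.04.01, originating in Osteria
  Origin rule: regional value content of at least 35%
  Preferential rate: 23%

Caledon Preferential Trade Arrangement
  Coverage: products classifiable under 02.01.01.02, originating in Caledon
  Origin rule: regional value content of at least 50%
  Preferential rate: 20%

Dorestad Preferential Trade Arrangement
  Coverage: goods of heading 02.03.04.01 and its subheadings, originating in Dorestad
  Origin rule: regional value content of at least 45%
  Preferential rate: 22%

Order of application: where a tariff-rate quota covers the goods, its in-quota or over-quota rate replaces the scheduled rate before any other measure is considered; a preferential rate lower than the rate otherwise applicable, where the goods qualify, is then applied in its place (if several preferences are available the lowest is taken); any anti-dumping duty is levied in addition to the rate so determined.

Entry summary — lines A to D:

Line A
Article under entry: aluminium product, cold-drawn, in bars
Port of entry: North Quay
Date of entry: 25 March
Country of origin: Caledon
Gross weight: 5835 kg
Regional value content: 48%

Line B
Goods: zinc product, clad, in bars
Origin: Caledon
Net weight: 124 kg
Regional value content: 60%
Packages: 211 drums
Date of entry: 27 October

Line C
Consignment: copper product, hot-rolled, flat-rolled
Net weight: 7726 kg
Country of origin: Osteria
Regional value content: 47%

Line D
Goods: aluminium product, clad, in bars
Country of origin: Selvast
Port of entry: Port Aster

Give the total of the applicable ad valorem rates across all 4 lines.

Line A: aluminium → 02.03; in bars → 02.03.03; cold-drawn → 02.03.03.02. Scheduled 26%. Caledon agreement on 02.03.03: RVC < 55%; Caledon agreement on 02.01.01.02: 02.03.03.02 not covered. → 26%.
Line B: zinc → 02.02; in bars → 02.02.02; clad → 02.02.02.02. Scheduled 29%. quota on 02.02 open → in-quota 23%; Caledon agreement on 02.03.03: 02.02.02.02 not covered; Caledon agreement on 02.01.01.02: 02.02.02.02 not covered. → 23%.
Line C: copper → 02.01; flat-rolled → 02.01.01; hot-rolled → 02.01.01.01. Scheduled 19%. Osteria agreement on 02.03.04.01: 02.01.01.01 not covered; anti-dumping (Osteria, 02.01.01): +11%; total 19% + 11% = 30%. → 30%.
Line D: aluminium → 02.03; in bars → 02.03.03; clad → 02.03.03.01. Scheduled 26%. No special measure applies. → 26%.
Sum: 26% + 23% + 30% + 26% = 105%.

105%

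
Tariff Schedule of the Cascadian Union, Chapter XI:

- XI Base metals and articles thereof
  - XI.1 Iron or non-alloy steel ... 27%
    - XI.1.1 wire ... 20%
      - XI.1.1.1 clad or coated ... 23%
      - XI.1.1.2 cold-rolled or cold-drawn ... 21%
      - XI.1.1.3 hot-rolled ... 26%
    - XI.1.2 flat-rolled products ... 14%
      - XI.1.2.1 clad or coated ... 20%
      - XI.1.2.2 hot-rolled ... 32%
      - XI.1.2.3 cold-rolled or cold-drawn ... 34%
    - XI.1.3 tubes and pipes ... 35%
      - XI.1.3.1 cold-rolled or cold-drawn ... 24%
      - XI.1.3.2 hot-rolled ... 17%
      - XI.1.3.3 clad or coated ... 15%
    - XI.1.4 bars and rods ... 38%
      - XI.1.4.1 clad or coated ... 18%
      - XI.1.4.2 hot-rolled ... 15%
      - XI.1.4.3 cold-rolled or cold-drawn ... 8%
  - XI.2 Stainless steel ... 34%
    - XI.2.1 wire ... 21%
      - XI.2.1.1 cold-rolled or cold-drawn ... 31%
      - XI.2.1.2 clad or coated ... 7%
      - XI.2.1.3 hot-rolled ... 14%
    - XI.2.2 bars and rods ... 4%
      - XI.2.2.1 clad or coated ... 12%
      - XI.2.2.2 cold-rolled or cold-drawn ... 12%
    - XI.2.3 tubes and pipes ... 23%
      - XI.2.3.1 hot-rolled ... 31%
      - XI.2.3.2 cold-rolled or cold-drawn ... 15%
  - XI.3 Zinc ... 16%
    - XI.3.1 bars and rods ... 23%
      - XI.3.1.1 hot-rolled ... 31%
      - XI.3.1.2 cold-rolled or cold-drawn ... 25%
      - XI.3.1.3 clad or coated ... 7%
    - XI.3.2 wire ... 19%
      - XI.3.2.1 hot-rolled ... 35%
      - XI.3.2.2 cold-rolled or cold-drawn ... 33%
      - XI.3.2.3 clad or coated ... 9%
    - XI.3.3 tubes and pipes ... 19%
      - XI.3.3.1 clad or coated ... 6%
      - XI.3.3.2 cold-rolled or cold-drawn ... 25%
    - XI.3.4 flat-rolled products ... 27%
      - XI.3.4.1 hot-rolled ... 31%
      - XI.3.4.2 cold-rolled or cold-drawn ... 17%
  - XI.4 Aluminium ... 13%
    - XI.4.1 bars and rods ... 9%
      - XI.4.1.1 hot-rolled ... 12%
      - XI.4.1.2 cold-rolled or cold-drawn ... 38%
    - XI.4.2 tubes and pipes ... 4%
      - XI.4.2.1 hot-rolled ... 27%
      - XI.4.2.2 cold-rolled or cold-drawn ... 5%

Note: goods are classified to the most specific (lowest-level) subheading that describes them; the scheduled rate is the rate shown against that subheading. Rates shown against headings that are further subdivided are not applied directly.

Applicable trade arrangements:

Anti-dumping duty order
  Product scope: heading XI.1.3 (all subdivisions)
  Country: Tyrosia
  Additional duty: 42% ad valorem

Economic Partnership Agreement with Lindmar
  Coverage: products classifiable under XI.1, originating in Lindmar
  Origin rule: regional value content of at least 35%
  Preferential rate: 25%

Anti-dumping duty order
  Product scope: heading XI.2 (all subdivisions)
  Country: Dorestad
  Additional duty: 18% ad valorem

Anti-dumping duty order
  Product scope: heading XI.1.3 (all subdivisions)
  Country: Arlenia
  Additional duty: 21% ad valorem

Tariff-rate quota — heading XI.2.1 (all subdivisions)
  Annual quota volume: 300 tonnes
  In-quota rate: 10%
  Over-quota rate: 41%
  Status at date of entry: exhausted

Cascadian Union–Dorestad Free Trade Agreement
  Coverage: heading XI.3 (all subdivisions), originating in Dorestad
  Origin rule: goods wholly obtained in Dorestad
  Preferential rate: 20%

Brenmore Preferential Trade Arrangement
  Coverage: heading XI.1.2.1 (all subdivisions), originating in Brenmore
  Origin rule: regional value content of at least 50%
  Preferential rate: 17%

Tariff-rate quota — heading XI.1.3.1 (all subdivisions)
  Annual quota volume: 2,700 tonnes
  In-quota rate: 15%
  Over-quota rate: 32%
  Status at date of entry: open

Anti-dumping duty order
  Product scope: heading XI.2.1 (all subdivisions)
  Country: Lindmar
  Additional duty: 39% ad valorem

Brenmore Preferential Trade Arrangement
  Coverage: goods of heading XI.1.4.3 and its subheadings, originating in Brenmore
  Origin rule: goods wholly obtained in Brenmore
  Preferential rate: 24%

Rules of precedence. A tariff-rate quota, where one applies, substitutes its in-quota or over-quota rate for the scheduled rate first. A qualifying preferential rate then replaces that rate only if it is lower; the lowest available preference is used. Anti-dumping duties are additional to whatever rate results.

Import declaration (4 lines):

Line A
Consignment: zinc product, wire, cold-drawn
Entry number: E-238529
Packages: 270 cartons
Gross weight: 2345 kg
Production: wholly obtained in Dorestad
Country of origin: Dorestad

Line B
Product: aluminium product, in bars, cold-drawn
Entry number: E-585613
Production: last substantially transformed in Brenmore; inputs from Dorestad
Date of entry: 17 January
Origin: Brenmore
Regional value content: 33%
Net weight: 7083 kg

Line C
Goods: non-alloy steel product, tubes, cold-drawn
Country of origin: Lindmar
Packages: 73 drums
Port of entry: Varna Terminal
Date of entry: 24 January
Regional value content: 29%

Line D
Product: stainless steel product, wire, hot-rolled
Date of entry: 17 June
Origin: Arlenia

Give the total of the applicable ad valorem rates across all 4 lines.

Line A: zinc → XI.3; wire → XI.3.2; cold-drawn → XI.3.2.2. Scheduled 33%. Dorestad agreement on XI.3: wholly obtained → 20% available; preferential 20%. → 20%.
Line B: aluminium → XI.4; in bars → XI.4.1; cold-drawn → XI.4.1.2. Scheduled 38%. Brenmore agreement on XI.1.2.1: XI.4.1.2 not covered; Brenmore agreement on XI.1.4.3: XI.4.1.2 not covered. → 38%.
Line C: non-alloy steel → XI.1; tubes → XI.1.3; cold-drawn → XI.1.3.1. Scheduled 24%. quota on XI.1.3.1 open → in-quota 15%; Lindmar agreement on XI.1: RVC < 35%. → 15%.
Line D: stainless steel → XI.2; wire → XI.2.1; hot-rolled → XI.2.1.3. Scheduled 14%. quota on XI.2.1 exhausted → over-quota 41%. → 41%.
Sum: 20% + 38% + 15% + 41% = 114%.

114%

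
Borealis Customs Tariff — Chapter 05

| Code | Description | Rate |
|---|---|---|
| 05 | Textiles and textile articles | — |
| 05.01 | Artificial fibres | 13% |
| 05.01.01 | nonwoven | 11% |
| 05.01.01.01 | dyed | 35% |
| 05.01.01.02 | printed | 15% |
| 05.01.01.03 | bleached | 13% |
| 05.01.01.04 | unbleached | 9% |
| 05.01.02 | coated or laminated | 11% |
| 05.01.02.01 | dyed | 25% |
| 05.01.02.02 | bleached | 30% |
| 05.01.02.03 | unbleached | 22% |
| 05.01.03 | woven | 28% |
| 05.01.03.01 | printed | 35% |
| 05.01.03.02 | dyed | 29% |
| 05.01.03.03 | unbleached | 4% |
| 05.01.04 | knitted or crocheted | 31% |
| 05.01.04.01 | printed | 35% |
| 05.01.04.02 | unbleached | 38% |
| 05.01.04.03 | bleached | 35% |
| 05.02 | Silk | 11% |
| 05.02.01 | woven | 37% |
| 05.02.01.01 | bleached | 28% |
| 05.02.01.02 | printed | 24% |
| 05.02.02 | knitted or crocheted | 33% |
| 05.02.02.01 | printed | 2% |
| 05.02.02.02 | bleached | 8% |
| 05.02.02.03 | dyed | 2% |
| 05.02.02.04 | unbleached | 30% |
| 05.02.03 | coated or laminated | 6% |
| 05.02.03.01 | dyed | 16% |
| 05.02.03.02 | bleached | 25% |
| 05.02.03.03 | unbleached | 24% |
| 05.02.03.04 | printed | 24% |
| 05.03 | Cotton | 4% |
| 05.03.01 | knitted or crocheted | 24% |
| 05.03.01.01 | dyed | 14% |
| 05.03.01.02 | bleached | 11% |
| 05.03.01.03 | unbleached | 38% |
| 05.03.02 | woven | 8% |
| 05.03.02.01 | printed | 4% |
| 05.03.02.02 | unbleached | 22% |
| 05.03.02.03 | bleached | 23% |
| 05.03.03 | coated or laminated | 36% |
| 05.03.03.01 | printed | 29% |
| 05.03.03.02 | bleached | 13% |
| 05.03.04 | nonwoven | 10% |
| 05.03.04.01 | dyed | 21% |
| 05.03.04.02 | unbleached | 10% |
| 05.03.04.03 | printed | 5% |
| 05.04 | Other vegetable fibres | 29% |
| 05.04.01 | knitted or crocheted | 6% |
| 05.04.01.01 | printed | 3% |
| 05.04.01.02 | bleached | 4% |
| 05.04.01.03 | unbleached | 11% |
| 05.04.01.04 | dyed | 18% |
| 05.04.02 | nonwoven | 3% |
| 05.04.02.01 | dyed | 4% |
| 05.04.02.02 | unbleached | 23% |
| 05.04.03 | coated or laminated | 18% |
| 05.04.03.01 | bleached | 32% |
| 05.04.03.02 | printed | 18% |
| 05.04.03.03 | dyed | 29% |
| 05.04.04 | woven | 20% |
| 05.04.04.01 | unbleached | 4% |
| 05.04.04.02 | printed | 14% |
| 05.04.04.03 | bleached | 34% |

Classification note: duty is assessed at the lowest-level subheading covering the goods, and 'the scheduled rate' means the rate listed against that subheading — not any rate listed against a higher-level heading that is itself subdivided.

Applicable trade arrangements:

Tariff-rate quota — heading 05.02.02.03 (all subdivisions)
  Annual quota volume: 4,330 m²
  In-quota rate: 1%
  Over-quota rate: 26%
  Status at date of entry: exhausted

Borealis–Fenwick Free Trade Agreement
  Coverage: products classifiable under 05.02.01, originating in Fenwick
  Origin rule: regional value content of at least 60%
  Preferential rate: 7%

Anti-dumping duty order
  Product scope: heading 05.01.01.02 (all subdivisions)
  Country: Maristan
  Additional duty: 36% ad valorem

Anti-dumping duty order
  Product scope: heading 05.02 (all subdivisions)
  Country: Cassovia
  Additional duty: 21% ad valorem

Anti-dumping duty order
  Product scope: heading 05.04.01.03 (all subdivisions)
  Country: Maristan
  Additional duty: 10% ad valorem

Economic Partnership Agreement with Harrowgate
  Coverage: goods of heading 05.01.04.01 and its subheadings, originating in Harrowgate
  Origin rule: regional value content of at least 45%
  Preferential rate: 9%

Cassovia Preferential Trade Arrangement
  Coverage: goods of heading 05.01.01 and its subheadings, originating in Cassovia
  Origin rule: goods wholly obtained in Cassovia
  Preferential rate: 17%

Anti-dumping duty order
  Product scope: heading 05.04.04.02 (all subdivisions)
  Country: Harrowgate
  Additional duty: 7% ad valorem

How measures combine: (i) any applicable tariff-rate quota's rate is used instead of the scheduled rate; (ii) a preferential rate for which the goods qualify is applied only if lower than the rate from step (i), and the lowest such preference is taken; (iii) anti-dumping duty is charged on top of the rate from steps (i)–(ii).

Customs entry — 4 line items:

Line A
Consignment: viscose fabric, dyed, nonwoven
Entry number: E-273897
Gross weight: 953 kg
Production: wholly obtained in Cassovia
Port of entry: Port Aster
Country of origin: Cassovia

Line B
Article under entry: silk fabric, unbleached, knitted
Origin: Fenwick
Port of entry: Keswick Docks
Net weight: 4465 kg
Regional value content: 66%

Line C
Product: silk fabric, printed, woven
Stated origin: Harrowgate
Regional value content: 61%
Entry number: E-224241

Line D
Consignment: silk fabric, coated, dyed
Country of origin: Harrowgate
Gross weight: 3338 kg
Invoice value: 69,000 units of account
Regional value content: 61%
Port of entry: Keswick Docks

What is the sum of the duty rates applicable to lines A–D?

87%

Line A: viscose → 05.01; nonwoven → 05.01.01; dyed → 05.01.01.01. Scheduled 35%. Cassovia agreement on 05.01.01: wholly obtained → 17% available; preferential 17%. → 17%.
Line B: silk → 05.02; knitted → 05.02.02; unbleached → 05.02.02.04. Scheduled 30%. Fenwick agreement on 05.02.01: 05.02.02.04 not covered. → 30%.
Line C: silk → 05.02; woven → 05.02.01; printed → 05.02.01.02. Scheduled 24%. Harrowgate agreement on 05.01.04.01: 05.02.01.02 not covered. → 24%.
Line D: silk → 05.02; coated → 05.02.03; dyed → 05.02.03.01. Scheduled 16%. Harrowgate agreement on 05.01.04.01: 05.02.03.01 not covered. → 16%.
Sum: 17% + 30% + 24% + 16% = 87%.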